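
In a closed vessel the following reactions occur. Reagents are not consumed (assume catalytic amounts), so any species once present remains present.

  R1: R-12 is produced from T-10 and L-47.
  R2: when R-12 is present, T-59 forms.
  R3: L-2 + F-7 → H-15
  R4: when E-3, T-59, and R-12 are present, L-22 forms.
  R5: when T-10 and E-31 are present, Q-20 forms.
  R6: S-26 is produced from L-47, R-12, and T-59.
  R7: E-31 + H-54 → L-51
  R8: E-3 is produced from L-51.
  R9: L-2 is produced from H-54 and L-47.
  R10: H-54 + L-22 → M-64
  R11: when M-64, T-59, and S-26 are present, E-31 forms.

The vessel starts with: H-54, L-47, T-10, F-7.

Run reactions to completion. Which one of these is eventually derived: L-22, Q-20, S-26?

S-26

T-10 and L-47 present → R-12 forms (R1).
R-12 present → T-59 forms (R2).
L-47, R-12, and T-59 present → S-26 forms (R6).
L-22 would need E-3, T-59, and R-12 (R4), but E-3 never forms. Q-20 would need T-10 and E-31 (R5), but E-31 never forms.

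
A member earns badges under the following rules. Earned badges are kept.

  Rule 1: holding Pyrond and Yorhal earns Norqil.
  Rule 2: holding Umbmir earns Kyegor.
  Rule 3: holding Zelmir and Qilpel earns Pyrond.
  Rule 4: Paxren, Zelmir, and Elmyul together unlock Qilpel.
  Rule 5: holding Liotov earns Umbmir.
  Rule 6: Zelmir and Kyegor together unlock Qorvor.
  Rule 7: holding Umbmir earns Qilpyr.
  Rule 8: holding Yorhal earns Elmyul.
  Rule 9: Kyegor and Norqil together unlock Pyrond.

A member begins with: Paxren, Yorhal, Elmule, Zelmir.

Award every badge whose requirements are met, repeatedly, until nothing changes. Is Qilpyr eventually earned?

No

Qilpyr would need Umbmir (Rule 7), but Umbmir is never earned.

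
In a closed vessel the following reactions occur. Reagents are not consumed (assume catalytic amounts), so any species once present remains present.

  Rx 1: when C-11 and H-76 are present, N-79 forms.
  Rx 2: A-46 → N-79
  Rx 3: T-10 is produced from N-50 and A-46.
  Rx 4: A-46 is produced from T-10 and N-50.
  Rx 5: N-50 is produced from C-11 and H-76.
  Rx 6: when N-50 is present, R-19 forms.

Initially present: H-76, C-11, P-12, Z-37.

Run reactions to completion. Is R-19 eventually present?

Yes

C-11 and H-76 present → N-50 forms (Rx 5).
N-50 present → R-19 forms (Rx 6).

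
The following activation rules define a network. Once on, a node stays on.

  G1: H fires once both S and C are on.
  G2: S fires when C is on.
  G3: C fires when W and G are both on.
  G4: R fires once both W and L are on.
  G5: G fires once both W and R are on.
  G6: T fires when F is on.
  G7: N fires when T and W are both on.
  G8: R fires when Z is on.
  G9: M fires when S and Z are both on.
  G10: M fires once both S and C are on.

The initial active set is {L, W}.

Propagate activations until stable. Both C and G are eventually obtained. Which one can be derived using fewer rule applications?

G

G: W and L are on, so R fires (G4). W and R are on, so G fires (G5). [2 rule applications]
C: W and L are on, so R fires (G4). W and R are on, so G fires (G5). G3: W and G on → C on. [3 rule applications]
G needs fewer.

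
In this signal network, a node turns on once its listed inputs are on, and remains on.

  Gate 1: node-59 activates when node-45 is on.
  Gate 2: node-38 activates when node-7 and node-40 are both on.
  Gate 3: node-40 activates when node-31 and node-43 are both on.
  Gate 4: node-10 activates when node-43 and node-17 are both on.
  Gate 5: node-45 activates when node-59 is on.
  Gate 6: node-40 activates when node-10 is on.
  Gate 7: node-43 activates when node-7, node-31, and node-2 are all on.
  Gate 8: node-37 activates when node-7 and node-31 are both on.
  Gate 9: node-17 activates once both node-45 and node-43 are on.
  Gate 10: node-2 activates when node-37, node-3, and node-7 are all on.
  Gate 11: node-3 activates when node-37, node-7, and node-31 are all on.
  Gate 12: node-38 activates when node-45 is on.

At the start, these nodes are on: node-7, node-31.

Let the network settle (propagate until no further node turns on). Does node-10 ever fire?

No

node-10 would need node-43 and node-17 (Gate 4), but node-17 never turns on.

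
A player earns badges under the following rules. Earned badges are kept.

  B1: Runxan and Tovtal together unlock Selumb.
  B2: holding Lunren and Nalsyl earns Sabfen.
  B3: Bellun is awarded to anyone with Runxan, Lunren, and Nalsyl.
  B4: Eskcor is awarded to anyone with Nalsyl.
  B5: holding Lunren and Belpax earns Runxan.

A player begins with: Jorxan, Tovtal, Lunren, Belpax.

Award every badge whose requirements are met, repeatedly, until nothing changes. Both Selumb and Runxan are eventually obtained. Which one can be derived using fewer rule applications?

Runxan

Runxan: With Lunren and Belpax, Runxan is earned (B5). [1 rule application]
Selumb: With Lunren and Belpax, Runxan is earned (B5). With Runxan and Tovtal, Selumb is earned (B1). [2 rule applications]
Runxan needs fewer.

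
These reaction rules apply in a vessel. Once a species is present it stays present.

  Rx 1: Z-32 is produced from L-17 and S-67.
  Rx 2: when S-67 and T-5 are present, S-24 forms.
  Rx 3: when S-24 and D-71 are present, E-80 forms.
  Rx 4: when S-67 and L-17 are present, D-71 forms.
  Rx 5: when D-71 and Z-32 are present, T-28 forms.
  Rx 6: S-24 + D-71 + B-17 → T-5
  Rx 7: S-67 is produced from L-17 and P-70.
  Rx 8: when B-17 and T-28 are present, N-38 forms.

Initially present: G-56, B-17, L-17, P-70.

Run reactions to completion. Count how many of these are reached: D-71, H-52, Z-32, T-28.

L-17 and P-70 present → S-67 forms (Rx 7).
S-67 and L-17 present → D-71 forms (Rx 4).
L-17 and S-67 present → Z-32 forms (Rx 1).
D-71 and Z-32 present → T-28 forms (Rx 5).
D-71: reached.
No rule produces H-52, and it is not given.
Z-32: reached.
T-28: reached.
Reached: D-71, Z-32, and T-28 — 3 of the 4.

3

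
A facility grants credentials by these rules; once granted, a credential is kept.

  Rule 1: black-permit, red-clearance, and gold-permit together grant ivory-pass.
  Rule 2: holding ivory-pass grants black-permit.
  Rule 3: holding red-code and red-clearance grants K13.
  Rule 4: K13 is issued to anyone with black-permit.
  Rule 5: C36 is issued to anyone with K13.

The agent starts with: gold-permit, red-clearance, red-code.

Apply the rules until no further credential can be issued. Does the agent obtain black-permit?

black-permit would need ivory-pass (Rule 2), but ivory-pass is never granted.

No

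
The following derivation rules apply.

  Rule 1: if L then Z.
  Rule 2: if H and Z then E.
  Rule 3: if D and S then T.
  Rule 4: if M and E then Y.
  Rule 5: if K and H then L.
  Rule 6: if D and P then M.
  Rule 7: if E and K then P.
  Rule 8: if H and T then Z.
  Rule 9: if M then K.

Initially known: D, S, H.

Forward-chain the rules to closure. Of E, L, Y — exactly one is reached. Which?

D and S hold, so T follows (Rule 3).
H and T hold, so Z follows (Rule 8).
From H and Z, Rule 2 gives E.
L would need K and H (Rule 5), but K is never established. Y would need M and E (Rule 4), but M is never established.

E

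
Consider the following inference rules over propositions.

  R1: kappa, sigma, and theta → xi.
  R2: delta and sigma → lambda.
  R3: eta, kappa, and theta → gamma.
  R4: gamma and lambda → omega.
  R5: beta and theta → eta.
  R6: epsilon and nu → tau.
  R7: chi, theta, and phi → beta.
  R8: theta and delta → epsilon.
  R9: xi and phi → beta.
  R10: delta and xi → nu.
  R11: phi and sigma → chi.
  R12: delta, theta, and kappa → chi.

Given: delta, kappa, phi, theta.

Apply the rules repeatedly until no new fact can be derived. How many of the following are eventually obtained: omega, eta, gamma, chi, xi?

3

From delta, theta, and kappa, R12 gives chi.
From chi, theta, and phi, R7 gives beta.
beta and theta hold, so eta follows (R5).
From eta, kappa, and theta, R3 gives gamma.
omega would need gamma and lambda (R4), but lambda is never established.
eta: reached.
gamma: reached.
chi: reached.
xi would need kappa, sigma, and theta (R1), but sigma is never established.
Reached: eta, gamma, and chi — 3 of the 5.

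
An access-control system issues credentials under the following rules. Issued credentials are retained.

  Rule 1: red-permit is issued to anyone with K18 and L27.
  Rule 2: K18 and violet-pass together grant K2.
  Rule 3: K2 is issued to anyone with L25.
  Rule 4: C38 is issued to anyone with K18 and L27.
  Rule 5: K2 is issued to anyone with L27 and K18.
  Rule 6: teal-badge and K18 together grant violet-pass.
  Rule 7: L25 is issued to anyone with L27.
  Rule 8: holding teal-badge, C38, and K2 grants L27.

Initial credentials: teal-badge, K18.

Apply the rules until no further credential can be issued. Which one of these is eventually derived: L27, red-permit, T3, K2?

K2

Holding teal-badge and K18 grants violet-pass (Rule 6).
Holding K18 and violet-pass grants K2 (Rule 2).
red-permit would need K18 and L27 (Rule 1), but L27 is never granted. No rule produces T3, and it is not given. L27 would need teal-badge, C38, and K2 (Rule 8), but C38 is never granted.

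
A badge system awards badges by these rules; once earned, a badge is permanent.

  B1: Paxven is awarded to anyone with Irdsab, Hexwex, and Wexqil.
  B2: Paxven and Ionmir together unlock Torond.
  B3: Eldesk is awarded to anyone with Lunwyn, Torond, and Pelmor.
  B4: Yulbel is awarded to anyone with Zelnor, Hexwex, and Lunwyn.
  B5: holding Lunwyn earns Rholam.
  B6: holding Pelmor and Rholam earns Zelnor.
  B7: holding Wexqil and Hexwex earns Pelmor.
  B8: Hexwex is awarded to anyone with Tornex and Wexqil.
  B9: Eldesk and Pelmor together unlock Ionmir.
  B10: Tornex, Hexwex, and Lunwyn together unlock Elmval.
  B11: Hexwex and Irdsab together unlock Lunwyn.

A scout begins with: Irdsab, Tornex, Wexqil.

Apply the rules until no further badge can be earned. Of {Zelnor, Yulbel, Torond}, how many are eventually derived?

2

With Tornex and Wexqil, Hexwex is earned (B8).
With Wexqil and Hexwex, Pelmor is earned (B7).
With Hexwex and Irdsab, Lunwyn is earned (B11).
With Lunwyn, Rholam is earned (B5).
With Pelmor and Rholam, Zelnor is earned (B6).
With Zelnor, Hexwex, and Lunwyn, Yulbel is earned (B4).
Zelnor: reached.
Yulbel: reached.
Torond would need Paxven and Ionmir (B2), but Ionmir is never earned.
Reached: Zelnor and Yulbel — 2 of the 3.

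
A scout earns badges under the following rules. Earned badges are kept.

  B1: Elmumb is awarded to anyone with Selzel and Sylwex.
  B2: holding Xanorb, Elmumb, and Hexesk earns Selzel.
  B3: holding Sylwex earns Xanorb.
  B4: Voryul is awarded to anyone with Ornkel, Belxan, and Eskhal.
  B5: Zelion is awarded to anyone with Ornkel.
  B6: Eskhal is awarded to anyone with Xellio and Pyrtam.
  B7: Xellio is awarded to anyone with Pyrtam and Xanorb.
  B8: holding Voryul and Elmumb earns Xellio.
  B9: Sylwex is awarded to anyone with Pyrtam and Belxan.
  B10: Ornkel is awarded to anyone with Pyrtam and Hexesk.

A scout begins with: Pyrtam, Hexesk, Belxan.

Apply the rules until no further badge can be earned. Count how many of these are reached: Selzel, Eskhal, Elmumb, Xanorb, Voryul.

3

With Pyrtam and Belxan, Sylwex is earned (B9).
With Pyrtam and Hexesk, Ornkel is earned (B10).
With Sylwex, Xanorb is earned (B3).
With Pyrtam and Xanorb, Xellio is earned (B7).
With Xellio and Pyrtam, Eskhal is earned (B6).
With Ornkel, Belxan, and Eskhal, Voryul is earned (B4).
Selzel would need Xanorb, Elmumb, and Hexesk (B2), but Elmumb is never earned.
Eskhal: reached.
Elmumb would need Selzel and Sylwex (B1), but Selzel is never earned.
Xanorb: reached.
Voryul: reached.
Reached: Eskhal, Xanorb, and Voryul — 3 of the 5.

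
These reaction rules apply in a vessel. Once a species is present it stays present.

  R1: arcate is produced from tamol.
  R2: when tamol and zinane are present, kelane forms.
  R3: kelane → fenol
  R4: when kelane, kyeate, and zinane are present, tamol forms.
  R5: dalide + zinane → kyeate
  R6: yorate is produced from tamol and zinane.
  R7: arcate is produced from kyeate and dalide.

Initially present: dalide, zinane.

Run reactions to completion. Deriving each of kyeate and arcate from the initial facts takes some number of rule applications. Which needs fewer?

kyeate: dalide and zinane present → kyeate forms (R5). [1 rule application]
arcate: dalide and zinane present → kyeate forms (R5). kyeate and dalide present → arcate forms (R7). [2 rule applications]
kyeate needs fewer.

kyeate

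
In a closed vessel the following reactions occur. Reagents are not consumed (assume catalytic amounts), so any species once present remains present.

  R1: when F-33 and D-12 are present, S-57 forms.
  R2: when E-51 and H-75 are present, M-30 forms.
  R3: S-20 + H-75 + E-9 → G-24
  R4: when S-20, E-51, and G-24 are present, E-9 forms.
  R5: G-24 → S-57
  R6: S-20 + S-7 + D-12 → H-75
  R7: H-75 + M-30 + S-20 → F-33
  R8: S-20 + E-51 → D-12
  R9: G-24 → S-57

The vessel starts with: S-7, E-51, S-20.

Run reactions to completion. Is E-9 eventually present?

No

E-9 would need S-20, E-51, and G-24 (R4), but G-24 never forms.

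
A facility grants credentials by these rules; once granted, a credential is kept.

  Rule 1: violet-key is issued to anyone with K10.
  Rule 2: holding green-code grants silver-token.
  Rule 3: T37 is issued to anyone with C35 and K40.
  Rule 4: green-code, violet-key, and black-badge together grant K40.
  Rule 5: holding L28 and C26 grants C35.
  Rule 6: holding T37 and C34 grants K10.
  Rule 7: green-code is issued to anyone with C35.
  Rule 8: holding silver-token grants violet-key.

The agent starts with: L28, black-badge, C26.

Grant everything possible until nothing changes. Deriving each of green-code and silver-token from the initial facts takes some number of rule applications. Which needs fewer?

green-code: Holding L28 and C26 grants C35 (Rule 5). Holding C35 grants green-code (Rule 7). [2 rule applications]
silver-token: Holding L28 and C26 grants C35 (Rule 5). Holding C35 grants green-code (Rule 7). Holding green-code grants silver-token (Rule 2). [3 rule applications]
green-code needs fewer.

green-code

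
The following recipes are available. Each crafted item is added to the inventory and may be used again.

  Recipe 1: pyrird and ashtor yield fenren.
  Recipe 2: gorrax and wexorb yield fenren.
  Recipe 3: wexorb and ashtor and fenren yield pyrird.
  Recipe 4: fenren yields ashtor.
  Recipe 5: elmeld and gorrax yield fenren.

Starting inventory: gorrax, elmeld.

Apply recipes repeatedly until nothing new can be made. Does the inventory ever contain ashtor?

Using Recipe 5, elmeld and gorrax make fenren.
Using Recipe 4, fenren makes ashtor.

Yes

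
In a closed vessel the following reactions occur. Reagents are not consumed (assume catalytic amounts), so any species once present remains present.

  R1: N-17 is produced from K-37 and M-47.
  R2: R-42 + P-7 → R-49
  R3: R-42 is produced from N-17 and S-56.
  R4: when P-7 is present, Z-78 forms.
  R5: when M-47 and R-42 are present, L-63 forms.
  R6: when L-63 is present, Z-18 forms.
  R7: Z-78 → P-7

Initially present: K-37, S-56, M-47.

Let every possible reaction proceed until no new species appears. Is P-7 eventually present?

P-7 would need Z-78 (R7), but Z-78 never forms.

No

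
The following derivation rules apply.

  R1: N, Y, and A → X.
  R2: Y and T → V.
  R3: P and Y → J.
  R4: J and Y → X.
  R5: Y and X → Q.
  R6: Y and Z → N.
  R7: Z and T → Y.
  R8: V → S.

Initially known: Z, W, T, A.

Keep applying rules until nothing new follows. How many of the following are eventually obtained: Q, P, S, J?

2

Z and T hold, so Y follows (R7).
Y and T hold, so V follows (R2).
From Y and Z, R6 gives N.
N, Y, and A hold, so X follows (R1).
V holds, so S follows (R8).
Y and X hold, so Q follows (R5).
Q: reached.
No rule produces P, and it is not given.
S: reached.
J would need P and Y (R3), but P is never established.
Reached: Q and S — 2 of the 4.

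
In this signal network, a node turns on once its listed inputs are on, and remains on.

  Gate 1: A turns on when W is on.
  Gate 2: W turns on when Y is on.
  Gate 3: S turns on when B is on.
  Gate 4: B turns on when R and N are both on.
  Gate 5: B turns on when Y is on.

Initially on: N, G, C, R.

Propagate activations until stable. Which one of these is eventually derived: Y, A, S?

S

R and N are on, so B turns on (Gate 4).
B is on, so S turns on (Gate 3).
No rule produces Y, and it is not given. A would need W (Gate 1), but W never turns on.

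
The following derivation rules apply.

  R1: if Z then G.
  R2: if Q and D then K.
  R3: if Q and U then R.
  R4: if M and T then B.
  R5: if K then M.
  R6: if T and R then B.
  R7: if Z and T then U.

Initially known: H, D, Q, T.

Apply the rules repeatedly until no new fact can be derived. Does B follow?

Yes

From Q and D, R2 gives K.
K holds, so M follows (R5).
M and T hold, so B follows (R4).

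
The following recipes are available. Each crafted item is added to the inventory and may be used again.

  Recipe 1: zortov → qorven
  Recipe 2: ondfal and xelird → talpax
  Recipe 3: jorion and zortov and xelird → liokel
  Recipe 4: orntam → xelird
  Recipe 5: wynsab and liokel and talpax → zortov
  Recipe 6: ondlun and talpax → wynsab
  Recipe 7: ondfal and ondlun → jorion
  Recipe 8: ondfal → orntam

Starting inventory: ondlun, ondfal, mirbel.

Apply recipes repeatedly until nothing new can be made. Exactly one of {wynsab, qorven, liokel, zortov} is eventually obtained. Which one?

ondfal → orntam (Recipe 8).
orntam → xelird (Recipe 4).
ondfal and xelird → talpax (Recipe 2).
ondlun and talpax → wynsab (Recipe 6).
qorven would need zortov (Recipe 1), but zortov is never obtained. liokel would need jorion, zortov, and xelird (Recipe 3), but zortov is never obtained. zortov would need wynsab, liokel, and talpax (Recipe 5), but liokel is never obtained.

wynsab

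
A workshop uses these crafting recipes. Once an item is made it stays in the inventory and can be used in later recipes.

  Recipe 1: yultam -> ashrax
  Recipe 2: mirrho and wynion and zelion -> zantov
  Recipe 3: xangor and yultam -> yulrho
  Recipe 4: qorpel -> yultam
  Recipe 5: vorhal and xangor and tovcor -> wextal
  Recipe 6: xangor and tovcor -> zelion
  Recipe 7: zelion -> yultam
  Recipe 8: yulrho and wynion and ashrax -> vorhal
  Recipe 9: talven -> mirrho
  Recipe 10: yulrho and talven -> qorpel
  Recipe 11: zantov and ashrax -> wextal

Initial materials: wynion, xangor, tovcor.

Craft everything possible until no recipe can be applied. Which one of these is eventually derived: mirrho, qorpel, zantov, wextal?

xangor and tovcor -> zelion (Recipe 6).
zelion -> yultam (Recipe 7).
xangor and yultam -> yulrho (Recipe 3).
Using Recipe 1, yultam makes ashrax.
Using Recipe 8, yulrho, wynion, and ashrax make vorhal.
Using Recipe 5, vorhal, xangor, and tovcor make wextal.
mirrho would need talven (Recipe 9), but talven is never obtained. zantov would need mirrho, wynion, and zelion (Recipe 2), but mirrho is never obtained. qorpel would need yulrho and talven (Recipe 10), but talven is never obtained.

wextal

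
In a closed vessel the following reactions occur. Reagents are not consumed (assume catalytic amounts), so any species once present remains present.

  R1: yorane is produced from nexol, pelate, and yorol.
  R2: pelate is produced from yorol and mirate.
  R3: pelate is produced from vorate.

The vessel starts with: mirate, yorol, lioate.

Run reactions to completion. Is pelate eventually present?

Yes

yorol and mirate present → pelate forms (R2).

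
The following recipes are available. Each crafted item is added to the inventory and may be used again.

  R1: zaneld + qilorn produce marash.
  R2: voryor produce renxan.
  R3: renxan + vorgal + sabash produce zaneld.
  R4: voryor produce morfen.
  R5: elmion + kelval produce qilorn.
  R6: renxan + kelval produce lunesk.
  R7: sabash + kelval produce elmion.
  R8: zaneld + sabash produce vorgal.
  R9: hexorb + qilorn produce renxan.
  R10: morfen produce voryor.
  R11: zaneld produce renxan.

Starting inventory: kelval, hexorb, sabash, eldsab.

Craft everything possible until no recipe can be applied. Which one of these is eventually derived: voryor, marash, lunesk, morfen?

Using R7, sabash and kelval make elmion.
Using R5, elmion and kelval make qilorn.
hexorb + qilorn → renxan (R9).
renxan + kelval → lunesk (R6).
marash would need zaneld and qilorn (R1), but zaneld is never obtained. voryor would need morfen (R10), but morfen is never obtained. morfen would need voryor (R4), but voryor is never obtained.

lunesk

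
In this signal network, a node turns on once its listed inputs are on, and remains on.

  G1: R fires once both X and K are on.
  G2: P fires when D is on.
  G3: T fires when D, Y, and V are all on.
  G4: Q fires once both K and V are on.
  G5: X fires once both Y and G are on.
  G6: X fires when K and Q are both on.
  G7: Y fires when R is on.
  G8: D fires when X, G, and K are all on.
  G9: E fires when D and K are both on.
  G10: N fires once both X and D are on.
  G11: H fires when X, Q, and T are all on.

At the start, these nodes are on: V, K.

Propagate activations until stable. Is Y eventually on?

K and V are on, so Q fires (G4).
K and Q are on, so X fires (G6).
X and K are on, so R fires (G1).
R is on, so Y fires (G7).

Yes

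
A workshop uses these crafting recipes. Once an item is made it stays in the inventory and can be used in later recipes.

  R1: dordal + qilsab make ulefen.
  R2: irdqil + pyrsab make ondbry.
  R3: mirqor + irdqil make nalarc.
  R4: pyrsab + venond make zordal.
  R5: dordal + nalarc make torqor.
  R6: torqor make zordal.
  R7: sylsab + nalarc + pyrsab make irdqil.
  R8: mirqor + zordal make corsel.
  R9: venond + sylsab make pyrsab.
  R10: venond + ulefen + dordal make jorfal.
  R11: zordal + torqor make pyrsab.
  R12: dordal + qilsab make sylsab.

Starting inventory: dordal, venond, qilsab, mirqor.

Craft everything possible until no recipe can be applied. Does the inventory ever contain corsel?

Using R12, dordal and qilsab make sylsab.
Using R9, venond and sylsab make pyrsab.
Using R4, pyrsab and venond make zordal.
Using R8, mirqor and zordal make corsel.

Yes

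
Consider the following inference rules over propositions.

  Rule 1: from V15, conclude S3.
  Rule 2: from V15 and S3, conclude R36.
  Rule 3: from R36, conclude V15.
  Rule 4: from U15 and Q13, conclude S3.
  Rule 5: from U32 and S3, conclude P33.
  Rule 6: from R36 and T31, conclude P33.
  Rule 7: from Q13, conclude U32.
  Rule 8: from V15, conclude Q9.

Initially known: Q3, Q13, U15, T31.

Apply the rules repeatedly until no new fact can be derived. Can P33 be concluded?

From Q13, Rule 7 gives U32.
From U15 and Q13, Rule 4 gives S3.
U32 and S3 hold, so P33 follows (Rule 5).

Yes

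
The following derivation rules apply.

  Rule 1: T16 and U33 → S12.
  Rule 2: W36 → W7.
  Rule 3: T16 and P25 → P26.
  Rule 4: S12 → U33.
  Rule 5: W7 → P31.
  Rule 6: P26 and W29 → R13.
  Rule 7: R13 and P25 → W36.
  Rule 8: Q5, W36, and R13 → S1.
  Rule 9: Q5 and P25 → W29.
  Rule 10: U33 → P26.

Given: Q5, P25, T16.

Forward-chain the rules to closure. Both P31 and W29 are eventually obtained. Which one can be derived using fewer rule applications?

W29: From Q5 and P25, Rule 9 gives W29. [1 rule application]
P31: From Q5 and P25, Rule 9 gives W29. T16 and P25 hold, so P26 follows (Rule 3). P26 and W29 hold, so R13 follows (Rule 6). From R13 and P25, Rule 7 gives W36. From W36, Rule 2 gives W7. W7 holds, so P31 follows (Rule 5). [6 rule applications]
W29 needs fewer.

W29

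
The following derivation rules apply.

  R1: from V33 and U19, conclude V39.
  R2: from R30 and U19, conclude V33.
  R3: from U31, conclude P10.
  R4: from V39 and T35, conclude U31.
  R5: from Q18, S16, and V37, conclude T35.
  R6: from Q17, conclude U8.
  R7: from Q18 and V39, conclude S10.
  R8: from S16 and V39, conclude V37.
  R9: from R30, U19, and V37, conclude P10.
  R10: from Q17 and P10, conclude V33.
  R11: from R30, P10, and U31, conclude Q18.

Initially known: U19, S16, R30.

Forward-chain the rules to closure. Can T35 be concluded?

No

T35 would need Q18, S16, and V37 (R5), but Q18 is never established.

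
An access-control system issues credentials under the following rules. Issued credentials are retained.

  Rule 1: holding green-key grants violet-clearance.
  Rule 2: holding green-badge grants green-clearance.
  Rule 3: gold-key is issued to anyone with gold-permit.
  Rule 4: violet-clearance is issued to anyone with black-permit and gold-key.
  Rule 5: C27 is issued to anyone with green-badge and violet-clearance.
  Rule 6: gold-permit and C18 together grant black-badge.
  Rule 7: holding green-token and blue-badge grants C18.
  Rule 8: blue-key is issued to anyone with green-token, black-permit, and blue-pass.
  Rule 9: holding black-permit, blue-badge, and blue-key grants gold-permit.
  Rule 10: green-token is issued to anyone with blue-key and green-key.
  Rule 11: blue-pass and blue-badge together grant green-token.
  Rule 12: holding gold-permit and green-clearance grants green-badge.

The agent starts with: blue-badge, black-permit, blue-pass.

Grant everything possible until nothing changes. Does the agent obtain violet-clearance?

Holding blue-pass and blue-badge grants green-token (Rule 11).
Holding green-token, black-permit, and blue-pass grants blue-key (Rule 8).
Holding black-permit, blue-badge, and blue-key grants gold-permit (Rule 9).
Holding gold-permit grants gold-key (Rule 3).
Holding black-permit and gold-key grants violet-clearance (Rule 4).

Yes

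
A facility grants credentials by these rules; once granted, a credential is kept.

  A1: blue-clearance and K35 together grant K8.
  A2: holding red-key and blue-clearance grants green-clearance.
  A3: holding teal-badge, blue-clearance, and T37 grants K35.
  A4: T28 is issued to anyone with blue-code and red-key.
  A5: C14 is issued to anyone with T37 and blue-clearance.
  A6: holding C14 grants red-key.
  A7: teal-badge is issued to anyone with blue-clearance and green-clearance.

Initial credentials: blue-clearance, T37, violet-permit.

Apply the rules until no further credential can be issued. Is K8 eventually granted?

Holding T37 and blue-clearance grants C14 (A5).
Holding C14 grants red-key (A6).
Holding red-key and blue-clearance grants green-clearance (A2).
Holding blue-clearance and green-clearance grants teal-badge (A7).
Holding teal-badge, blue-clearance, and T37 grants K35 (A3).
Holding blue-clearance and K35 grants K8 (A1).

Yes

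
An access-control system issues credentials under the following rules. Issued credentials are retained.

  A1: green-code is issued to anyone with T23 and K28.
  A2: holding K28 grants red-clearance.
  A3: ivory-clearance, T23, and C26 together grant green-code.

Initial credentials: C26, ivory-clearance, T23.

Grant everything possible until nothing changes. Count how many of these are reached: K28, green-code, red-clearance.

1

Holding ivory-clearance, T23, and C26 grants green-code (A3).
No rule produces K28, and it is not given.
green-code: reached.
red-clearance would need K28 (A2), but K28 is never granted.
Reached: green-code — 1 of the 3.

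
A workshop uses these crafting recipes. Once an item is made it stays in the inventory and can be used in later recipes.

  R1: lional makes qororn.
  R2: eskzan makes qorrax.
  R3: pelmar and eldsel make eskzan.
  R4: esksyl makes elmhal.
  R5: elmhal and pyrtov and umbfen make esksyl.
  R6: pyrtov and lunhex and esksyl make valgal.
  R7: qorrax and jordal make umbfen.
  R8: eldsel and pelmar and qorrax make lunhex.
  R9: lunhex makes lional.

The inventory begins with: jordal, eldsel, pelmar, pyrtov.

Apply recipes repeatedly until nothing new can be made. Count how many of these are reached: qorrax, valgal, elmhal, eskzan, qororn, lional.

4

Using R3, pelmar and eldsel make eskzan.
Using R2, eskzan makes qorrax.
eldsel and pelmar and qorrax → lunhex (R8).
lunhex → lional (R9).
Using R1, lional makes qororn.
qorrax: reached.
valgal would need pyrtov, lunhex, and esksyl (R6), but esksyl is never obtained.
elmhal would need esksyl (R4), but esksyl is never obtained.
eskzan: reached.
qororn: reached.
lional: reached.
Reached: qorrax, eskzan, qororn, and lional — 4 of the 6.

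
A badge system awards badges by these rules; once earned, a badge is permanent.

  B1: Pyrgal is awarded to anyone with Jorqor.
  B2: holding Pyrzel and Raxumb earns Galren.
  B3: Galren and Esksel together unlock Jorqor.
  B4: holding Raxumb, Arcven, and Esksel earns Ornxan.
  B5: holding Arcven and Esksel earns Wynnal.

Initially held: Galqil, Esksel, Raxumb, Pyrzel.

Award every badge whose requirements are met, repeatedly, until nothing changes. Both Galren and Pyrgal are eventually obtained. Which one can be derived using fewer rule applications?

Galren: With Pyrzel and Raxumb, Galren is earned (B2). [1 rule application]
Pyrgal: With Pyrzel and Raxumb, Galren is earned (B2). With Galren and Esksel, Jorqor is earned (B3). With Jorqor, Pyrgal is earned (B1). [3 rule applications]
Galren needs fewer.

Galren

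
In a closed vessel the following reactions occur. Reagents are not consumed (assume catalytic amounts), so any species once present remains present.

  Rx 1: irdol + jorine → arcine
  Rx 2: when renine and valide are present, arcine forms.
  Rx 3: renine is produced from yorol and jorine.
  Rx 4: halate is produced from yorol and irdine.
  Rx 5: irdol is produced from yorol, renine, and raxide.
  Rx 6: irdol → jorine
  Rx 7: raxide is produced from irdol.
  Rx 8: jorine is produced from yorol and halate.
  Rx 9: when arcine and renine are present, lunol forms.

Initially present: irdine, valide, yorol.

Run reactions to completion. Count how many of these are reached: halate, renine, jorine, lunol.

yorol and irdine present → halate forms (Rx 4).
yorol and halate present → jorine forms (Rx 8).
yorol and jorine present → renine forms (Rx 3).
renine and valide present → arcine forms (Rx 2).
arcine and renine present → lunol forms (Rx 9).
halate: reached.
renine: reached.
jorine: reached.
lunol: reached.
All 4 are reached.

4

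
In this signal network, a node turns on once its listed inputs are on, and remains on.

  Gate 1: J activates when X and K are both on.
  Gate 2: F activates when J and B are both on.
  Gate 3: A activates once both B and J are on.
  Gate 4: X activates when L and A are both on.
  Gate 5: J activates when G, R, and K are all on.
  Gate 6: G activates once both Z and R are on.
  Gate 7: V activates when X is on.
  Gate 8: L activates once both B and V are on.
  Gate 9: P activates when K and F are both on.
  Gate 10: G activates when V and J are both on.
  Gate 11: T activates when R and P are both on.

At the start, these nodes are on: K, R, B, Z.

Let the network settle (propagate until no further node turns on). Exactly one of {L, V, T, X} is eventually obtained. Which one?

T

Z and R are on, so G activates (Gate 6).
G, R, and K are on, so J activates (Gate 5).
Gate 2: J and B on → F on.
Gate 9: K and F on → P on.
R and P are on, so T activates (Gate 11).
V would need X (Gate 7), but X never turns on. X would need L and A (Gate 4), but L never turns on. L would need B and V (Gate 8), but V never turns on.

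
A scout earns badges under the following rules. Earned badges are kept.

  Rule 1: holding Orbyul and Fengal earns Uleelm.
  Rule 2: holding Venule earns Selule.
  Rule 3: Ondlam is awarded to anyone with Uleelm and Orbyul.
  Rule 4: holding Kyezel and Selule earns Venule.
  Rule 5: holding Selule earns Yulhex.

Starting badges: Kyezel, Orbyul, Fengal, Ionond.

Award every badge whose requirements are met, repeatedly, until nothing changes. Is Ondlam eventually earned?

Yes

With Orbyul and Fengal, Uleelm is earned (Rule 1).
With Uleelm and Orbyul, Ondlam is earned (Rule 3).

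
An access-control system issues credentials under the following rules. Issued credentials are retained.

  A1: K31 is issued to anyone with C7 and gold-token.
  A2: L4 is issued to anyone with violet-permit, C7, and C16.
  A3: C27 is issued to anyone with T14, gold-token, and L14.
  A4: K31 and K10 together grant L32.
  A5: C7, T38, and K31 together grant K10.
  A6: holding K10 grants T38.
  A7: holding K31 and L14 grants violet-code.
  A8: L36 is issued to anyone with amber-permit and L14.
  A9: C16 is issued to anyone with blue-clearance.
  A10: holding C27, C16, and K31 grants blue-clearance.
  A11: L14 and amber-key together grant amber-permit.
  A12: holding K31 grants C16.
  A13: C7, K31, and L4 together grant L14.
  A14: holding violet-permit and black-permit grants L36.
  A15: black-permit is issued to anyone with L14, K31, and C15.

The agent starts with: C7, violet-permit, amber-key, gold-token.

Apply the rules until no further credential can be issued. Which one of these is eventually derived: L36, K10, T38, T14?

Holding C7 and gold-token grants K31 (A1).
Holding K31 grants C16 (A12).
Holding violet-permit, C7, and C16 grants L4 (A2).
Holding C7, K31, and L4 grants L14 (A13).
Holding L14 and amber-key grants amber-permit (A11).
Holding amber-permit and L14 grants L36 (A8).
K10 would need C7, T38, and K31 (A5), but T38 is never granted. T38 would need K10 (A6), but K10 is never granted. No rule produces T14, and it is not given.

L36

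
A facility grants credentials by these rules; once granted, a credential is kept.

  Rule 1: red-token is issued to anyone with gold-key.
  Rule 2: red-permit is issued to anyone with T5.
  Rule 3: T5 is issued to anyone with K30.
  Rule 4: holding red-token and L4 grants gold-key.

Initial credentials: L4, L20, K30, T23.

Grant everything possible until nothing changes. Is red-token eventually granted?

No

red-token would need gold-key (Rule 1), but gold-key is never granted.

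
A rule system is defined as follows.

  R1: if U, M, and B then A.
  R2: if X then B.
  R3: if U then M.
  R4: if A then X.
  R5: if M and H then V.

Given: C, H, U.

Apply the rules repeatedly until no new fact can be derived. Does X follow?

No

X would need A (R4), but A is never established.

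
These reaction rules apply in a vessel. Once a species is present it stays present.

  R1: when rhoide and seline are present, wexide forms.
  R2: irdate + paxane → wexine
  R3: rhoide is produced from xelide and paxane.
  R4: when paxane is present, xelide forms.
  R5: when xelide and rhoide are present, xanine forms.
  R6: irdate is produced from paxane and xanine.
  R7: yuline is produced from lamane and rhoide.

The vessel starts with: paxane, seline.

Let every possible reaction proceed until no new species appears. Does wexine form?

paxane present → xelide forms (R4).
xelide and paxane present → rhoide forms (R3).
xelide and rhoide present → xanine forms (R5).
paxane and xanine present → irdate forms (R6).
irdate and paxane present → wexine forms (R2).

Yes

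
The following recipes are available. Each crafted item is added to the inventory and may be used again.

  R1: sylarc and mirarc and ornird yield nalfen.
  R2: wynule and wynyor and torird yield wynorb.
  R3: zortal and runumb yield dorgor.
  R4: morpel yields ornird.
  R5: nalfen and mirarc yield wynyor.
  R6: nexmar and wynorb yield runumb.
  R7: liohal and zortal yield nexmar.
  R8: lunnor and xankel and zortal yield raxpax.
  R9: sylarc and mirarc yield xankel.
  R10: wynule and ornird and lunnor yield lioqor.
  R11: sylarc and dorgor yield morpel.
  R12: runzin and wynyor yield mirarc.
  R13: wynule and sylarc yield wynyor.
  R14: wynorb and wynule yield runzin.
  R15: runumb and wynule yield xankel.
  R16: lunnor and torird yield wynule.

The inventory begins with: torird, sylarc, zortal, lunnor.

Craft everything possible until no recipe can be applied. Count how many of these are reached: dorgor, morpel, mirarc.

1

Using R16, lunnor and torird make wynule.
Using R13, wynule and sylarc make wynyor.
wynule and wynyor and torird → wynorb (R2).
Using R14, wynorb and wynule make runzin.
runzin and wynyor → mirarc (R12).
dorgor would need zortal and runumb (R3), but runumb is never obtained.
morpel would need sylarc and dorgor (R11), but dorgor is never obtained.
mirarc: reached.
Reached: mirarc — 1 of the 3.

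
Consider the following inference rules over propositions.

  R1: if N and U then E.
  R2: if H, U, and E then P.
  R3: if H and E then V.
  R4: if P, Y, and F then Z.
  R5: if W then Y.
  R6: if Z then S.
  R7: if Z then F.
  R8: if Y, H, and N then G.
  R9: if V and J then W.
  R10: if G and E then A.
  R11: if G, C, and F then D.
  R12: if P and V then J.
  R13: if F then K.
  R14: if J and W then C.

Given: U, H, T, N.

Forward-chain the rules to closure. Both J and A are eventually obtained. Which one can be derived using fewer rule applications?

J: From N and U, R1 gives E. H, U, and E hold, so P follows (R2). From H and E, R3 gives V. From P and V, R12 gives J. [4 rule applications]
A: From N and U, R1 gives E. From H, U, and E, R2 gives P. From H and E, R3 gives V. From P and V, R12 gives J. V and J hold, so W follows (R9). From W, R5 gives Y. From Y, H, and N, R8 gives G. G and E hold, so A follows (R10). [8 rule applications]
J needs fewer.

J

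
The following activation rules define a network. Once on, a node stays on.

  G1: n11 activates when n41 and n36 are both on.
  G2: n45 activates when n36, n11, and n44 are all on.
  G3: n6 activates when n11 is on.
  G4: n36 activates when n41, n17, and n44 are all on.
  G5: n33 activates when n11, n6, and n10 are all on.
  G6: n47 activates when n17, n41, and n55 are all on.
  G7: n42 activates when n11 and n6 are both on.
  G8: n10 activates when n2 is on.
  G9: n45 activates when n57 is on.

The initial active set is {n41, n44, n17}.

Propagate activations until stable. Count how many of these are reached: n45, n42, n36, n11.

n41, n17, and n44 are on, so n36 activates (G4).
n41 and n36 are on, so n11 activates (G1).
G2: n36, n11, and n44 on → n45 on.
n11 is on, so n6 activates (G3).
n11 and n6 are on, so n42 activates (G7).
n45: reached.
n42: reached.
n36: reached.
n11: reached.
All 4 are reached.

4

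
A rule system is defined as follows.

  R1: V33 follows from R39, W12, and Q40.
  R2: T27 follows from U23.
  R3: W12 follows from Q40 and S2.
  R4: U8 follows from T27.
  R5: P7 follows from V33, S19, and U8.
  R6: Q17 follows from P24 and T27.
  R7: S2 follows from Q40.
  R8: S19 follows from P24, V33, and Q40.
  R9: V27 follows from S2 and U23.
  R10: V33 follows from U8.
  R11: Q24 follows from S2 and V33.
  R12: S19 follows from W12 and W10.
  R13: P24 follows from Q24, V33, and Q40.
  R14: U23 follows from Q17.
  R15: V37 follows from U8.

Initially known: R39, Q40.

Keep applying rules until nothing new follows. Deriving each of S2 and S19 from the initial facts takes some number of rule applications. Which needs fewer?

S2: Q40 holds, so S2 follows (R7). [1 rule application]
S19: From Q40, R7 gives S2. Q40 and S2 hold, so W12 follows (R3). R39, W12, and Q40 hold, so V33 follows (R1). From S2 and V33, R11 gives Q24. Q24, V33, and Q40 hold, so P24 follows (R13). From P24, V33, and Q40, R8 gives S19. [6 rule applications]
S2 needs fewer.

S2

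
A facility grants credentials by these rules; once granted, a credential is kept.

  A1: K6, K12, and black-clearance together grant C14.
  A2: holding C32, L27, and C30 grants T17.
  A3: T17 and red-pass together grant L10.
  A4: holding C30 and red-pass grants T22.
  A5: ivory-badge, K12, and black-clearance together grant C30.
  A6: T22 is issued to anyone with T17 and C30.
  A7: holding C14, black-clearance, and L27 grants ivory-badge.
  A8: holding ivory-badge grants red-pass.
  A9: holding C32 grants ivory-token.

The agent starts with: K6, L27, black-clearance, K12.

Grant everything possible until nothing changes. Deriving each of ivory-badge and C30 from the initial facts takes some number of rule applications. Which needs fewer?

ivory-badge

ivory-badge: Holding K6, K12, and black-clearance grants C14 (A1). Holding C14, black-clearance, and L27 grants ivory-badge (A7). [2 rule applications]
C30: Holding K6, K12, and black-clearance grants C14 (A1). Holding C14, black-clearance, and L27 grants ivory-badge (A7). Holding ivory-badge, K12, and black-clearance grants C30 (A5). [3 rule applications]
ivory-badge needs fewer.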